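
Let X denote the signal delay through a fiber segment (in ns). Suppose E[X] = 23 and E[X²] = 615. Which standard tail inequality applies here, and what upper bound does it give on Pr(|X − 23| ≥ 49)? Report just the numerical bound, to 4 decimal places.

0.0358

The first two moments determine the variance, so Chebyshev's inequality is the sharpest standard bound available.
Var(X) = E[X²] − (E[X])² = 615 − 529 = 86.
Chebyshev's inequality: Pr(|X − μ| ≥ t) ≤ Var(X)/t² = 86/2401 = 0.0358.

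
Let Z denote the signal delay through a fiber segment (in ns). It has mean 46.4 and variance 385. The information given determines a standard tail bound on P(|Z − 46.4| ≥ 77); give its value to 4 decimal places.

0.0649

Mean and variance are known, so Chebyshev's inequality applies.
Chebyshev: P(|Z − μ| ≥ t) ≤ Var(Z)/t².
Bound = 385 / 5929 = 0.0649.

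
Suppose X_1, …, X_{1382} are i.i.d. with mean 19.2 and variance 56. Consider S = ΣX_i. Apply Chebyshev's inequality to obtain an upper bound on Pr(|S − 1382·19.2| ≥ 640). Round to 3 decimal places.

Var(S) = n·Var(X_i) = 1382·56 = 77392.
Chebyshev: Pr(|S − 1382·19.2| ≥ 640) ≤ Var(S)/640² = 77392/409600 = 0.1889.

0.189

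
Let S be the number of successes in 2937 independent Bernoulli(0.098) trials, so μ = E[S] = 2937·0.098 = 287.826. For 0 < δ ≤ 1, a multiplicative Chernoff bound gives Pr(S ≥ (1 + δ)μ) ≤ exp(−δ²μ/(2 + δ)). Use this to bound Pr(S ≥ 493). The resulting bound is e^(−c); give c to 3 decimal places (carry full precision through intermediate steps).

Write 493 = (1 + δ)μ, so δ = 493/287.826 − 1 = 0.7128404…
Then the exponent is δ²μ/(2 + δ) = (493 − μ)² / (μ·(2 + δ)) = 53.912613.

53.913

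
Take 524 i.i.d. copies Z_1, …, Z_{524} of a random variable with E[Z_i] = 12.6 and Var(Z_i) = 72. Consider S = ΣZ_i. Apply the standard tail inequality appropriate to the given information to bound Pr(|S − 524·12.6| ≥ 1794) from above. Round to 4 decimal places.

0.0117

With mean and variance of each term known, Chebyshev's inequality bounds the deviation of the sum (or sample mean).
Var(S) = n·Var(Z_i) = 524·72 = 37728.
Chebyshev: Pr(|S − 524·12.6| ≥ 1794) ≤ Var(S)/1794² = 37728/3218436 = 0.0117.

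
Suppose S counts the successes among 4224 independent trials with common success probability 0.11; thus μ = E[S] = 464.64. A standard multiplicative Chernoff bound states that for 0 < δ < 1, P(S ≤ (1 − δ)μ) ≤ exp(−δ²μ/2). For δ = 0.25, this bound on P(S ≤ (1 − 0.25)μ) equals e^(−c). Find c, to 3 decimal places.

c = δ²μ/2 = 0.25²·464.64/2 = 14.5200.

14.520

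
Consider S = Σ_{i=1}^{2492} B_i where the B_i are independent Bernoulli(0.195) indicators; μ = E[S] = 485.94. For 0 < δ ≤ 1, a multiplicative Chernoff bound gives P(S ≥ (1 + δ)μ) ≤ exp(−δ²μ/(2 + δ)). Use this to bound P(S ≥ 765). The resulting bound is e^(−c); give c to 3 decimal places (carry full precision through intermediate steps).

62.253

Write 765 = (1 + δ)μ, so δ = 765/485.94 − 1 = 0.5742684…
Then the exponent is δ²μ/(2 + δ) = (765 − μ)² / (μ·(2 + δ)) = 62.252773.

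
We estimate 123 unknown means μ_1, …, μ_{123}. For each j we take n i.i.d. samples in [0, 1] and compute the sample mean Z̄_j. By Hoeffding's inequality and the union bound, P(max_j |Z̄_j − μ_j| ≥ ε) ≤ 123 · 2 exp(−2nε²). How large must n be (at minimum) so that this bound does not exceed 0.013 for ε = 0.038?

3411

Need 2·123·exp(−2nε²) ≤ 0.013, i.e. exp(−2nε²) ≤ 0.013/246.
So 2nε² ≥ ln(246/0.013) = 9.848137.
Hence n ≥ 9.848137/(2·0.038²) = 3410.020.
The smallest integer n is 3411.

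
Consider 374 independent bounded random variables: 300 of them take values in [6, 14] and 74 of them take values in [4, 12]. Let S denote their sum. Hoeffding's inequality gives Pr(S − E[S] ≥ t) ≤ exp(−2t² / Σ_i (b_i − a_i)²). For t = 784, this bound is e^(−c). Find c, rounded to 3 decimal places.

51.358

Σ(b_i − a_i)² = 300·8² + 74·8² = 23936.
c = 2t² / 23936 = 2·784² / 23936 = 51.3583.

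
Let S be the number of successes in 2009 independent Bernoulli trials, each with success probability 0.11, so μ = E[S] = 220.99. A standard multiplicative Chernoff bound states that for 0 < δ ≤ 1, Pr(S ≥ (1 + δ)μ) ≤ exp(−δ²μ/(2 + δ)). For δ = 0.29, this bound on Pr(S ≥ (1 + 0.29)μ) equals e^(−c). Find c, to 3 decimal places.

8.116

c = δ²μ/(2 + δ) = 0.29²·220.99/(2 + 0.29) = 8.1158.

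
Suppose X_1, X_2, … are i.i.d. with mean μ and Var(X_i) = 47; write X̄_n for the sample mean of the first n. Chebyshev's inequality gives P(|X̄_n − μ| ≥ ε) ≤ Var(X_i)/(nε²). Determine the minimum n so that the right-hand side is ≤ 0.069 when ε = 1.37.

Require 47/(n·1.37²) ≤ 0.069, i.e. n ≥ 47/(0.069·1.37²) = 362.917.
The smallest integer n is 363.

363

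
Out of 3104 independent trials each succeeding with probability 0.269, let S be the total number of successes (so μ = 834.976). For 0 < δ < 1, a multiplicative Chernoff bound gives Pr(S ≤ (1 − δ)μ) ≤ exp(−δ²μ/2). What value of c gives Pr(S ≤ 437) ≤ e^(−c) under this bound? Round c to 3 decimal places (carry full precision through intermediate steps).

Write 437 = (1 − δ)μ, so δ = 1 − 437/834.976 = 0.4766317…
Then the exponent is δ²μ/2 = (μ − 437)²/(2μ) = 94.843981.

94.844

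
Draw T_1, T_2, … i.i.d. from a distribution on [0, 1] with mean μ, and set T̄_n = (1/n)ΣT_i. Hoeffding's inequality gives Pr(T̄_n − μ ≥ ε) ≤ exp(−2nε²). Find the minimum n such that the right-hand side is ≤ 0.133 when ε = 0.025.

1614

Require exp(−2nε²) ≤ 0.133, i.e. 2nε² ≥ ln(1/0.133) = 2.017406.
So n ≥ 2.017406 / (2·0.025²) = 1613.925.
The smallest integer n is 1614.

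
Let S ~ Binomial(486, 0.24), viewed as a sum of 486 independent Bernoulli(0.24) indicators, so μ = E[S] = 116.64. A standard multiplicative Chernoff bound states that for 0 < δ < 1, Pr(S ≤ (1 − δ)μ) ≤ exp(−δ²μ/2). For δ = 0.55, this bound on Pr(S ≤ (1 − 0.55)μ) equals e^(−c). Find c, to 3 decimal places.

c = δ²μ/2 = 0.55²·116.64/2 = 17.6418.

17.642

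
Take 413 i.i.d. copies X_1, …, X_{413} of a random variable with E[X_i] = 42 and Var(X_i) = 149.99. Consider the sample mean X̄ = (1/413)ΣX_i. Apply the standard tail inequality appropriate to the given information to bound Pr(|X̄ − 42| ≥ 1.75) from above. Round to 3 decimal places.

0.119

With mean and variance of each term known, Chebyshev's inequality bounds the deviation of the sum (or sample mean).
Var(X̄) = Var(X_i)/n = 149.99/413 = 0.36317.
Chebyshev: Pr(|X̄ − 42| ≥ 1.75) ≤ Var(X̄)/(1.75)² = 149.99/(413·1.75²) = 0.1186.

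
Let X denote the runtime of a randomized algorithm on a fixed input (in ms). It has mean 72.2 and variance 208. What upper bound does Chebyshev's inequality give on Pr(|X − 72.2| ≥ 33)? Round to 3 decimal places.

Chebyshev: Pr(|X − μ| ≥ t) ≤ Var(X)/t².
Bound = 208 / 1089 = 0.1910.

0.191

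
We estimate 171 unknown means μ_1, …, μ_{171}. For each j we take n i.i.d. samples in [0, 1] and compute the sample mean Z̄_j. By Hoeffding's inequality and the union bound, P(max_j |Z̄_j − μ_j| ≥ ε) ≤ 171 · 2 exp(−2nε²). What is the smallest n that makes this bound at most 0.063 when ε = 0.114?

331

Need 2·171·exp(−2nε²) ≤ 0.063, i.e. exp(−2nε²) ≤ 0.063/342.
So 2nε² ≥ ln(342/0.063) = 8.599431.
Hence n ≥ 8.599431/(2·0.114²) = 330.849.
The smallest integer n is 331.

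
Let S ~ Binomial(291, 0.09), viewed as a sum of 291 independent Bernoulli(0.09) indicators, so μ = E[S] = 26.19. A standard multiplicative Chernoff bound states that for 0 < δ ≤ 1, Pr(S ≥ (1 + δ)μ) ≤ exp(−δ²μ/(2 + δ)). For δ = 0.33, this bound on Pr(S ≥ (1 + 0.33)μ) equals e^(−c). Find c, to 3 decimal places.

1.224

c = δ²μ/(2 + δ) = 0.33²·26.19/(2 + 0.33) = 1.2241.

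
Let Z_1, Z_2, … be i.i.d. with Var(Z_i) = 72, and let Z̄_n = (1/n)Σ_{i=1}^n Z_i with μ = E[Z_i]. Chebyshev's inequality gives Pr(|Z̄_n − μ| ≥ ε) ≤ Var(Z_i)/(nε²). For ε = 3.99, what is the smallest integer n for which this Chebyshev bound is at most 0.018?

252

Require 72/(n·3.99²) ≤ 0.018, i.e. n ≥ 72/(0.018·3.99²) = 251.255.
The smallest integer n is 252.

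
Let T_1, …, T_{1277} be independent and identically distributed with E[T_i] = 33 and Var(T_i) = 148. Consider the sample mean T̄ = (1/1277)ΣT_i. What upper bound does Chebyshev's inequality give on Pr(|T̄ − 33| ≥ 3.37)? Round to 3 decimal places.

Var(T̄) = Var(T_i)/n = 148/1277 = 0.1159.
Chebyshev: Pr(|T̄ − 33| ≥ 3.37) ≤ Var(T̄)/(3.37)² = 148/(1277·3.37²) = 0.0102.

0.010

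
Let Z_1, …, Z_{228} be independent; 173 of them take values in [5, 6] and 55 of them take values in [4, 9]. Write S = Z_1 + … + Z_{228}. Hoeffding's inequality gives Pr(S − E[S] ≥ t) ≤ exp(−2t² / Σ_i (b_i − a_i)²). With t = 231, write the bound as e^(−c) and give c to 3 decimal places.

68.942

Σ(b_i − a_i)² = 173·1² + 55·5² = 1548.
c = 2t² / 1548 = 2·231² / 1548 = 68.9419.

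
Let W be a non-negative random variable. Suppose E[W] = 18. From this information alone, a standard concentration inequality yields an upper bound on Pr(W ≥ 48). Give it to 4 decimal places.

0.3750

Only the mean of a non-negative variable is known, so Markov's inequality is the applicable tail bound.
Markov's inequality: for a non-negative random variable, Pr(W ≥ a) ≤ E[W]/a.
Here E[W] = 18 and a = 48, so the bound is 18/48 = 0.3750.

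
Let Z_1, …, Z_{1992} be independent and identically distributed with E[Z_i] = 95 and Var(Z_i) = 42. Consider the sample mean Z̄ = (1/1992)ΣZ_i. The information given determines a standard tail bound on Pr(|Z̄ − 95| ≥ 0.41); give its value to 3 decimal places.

0.125

With mean and variance of each term known, Chebyshev's inequality bounds the deviation of the sum (or sample mean).
Var(Z̄) = Var(Z_i)/n = 42/1992 = 0.021084.
Chebyshev: Pr(|Z̄ − 95| ≥ 0.41) ≤ Var(Z̄)/(0.41)² = 42/(1992·0.41²) = 0.1254.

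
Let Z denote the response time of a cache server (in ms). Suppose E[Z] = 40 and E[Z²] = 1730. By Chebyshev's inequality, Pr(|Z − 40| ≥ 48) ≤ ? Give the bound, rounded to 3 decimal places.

0.056

Var(Z) = E[Z²] − (E[Z])² = 1730 − 1600 = 130.
Chebyshev's inequality: Pr(|Z − μ| ≥ t) ≤ Var(Z)/t² = 130/2304 = 0.0564.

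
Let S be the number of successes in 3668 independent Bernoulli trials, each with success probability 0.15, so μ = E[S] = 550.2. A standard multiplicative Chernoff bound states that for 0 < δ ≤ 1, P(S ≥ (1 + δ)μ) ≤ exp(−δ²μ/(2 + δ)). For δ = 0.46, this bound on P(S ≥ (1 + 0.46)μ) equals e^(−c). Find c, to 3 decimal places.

47.326

c = δ²μ/(2 + δ) = 0.46²·550.2/(2 + 0.46) = 47.3261.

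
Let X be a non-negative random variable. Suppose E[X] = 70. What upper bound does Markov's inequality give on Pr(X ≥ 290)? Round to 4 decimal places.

0.2414

Markov's inequality: for a non-negative random variable, Pr(X ≥ a) ≤ E[X]/a.
Here E[X] = 70 and a = 290, so the bound is 70/290 = 0.2414.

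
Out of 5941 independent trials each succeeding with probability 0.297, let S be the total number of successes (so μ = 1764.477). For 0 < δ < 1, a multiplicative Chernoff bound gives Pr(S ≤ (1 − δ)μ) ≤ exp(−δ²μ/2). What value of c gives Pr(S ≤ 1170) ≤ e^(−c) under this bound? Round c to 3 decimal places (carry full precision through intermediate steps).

Write 1170 = (1 − δ)μ, so δ = 1 − 1170/1764.477 = 0.336914…
Then the exponent is δ²μ/2 = (μ − 1170)²/(2μ) = 100.143811.

100.144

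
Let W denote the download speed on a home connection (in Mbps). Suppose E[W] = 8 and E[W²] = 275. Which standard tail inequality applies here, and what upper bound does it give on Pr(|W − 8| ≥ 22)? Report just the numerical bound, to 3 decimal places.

The first two moments determine the variance, so Chebyshev's inequality is the sharpest standard bound available.
Var(W) = E[W²] − (E[W])² = 275 − 64 = 211.
Chebyshev's inequality: Pr(|W − μ| ≥ t) ≤ Var(W)/t² = 211/484 = 0.4360.

0.436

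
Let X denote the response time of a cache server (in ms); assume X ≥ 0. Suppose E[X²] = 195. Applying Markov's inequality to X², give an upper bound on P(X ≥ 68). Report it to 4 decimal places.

0.0422

Since X ≥ 0, the event {X ≥ 68} is the same as {X² ≥ 4624}.
Markov's inequality applied to X² gives P(X² ≥ 4624) ≤ E[X²]/4624 = 195/4624 = 0.0422.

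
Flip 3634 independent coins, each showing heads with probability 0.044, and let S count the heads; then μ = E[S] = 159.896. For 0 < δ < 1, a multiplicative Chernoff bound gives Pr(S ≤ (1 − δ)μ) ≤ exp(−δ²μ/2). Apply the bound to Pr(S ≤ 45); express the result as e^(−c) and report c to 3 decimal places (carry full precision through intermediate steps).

41.280

Write 45 = (1 − δ)μ, so δ = 1 − 45/159.896 = 0.7185671…
Then the exponent is δ²μ/2 = (μ − 45)²/(2μ) = 41.280241.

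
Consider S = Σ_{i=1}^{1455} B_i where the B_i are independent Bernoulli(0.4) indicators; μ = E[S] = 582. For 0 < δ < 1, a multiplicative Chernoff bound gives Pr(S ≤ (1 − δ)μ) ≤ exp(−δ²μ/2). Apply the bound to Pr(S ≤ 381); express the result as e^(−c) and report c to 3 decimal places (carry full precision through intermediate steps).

Write 381 = (1 − δ)μ, so δ = 1 − 381/582 = 0.3453608…
Then the exponent is δ²μ/2 = (μ − 381)²/(2μ) = 34.708763.

34.709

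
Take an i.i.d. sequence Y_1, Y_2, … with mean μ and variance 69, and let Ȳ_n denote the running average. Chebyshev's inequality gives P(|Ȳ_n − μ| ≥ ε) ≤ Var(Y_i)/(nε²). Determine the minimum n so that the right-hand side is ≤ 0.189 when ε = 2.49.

59

Require 69/(n·2.49²) ≤ 0.189, i.e. n ≥ 69/(0.189·2.49²) = 58.883.
The smallest integer n is 59.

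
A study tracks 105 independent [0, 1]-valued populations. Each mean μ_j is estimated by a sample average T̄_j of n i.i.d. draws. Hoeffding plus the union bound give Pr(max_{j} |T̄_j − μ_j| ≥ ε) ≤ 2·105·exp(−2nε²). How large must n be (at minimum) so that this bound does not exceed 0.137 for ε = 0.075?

652

Need 2·105·exp(−2nε²) ≤ 0.137, i.e. exp(−2nε²) ≤ 0.137/210.
So 2nε² ≥ ln(210/0.137) = 7.334882.
Hence n ≥ 7.334882/(2·0.075²) = 651.990.
The smallest integer n is 652.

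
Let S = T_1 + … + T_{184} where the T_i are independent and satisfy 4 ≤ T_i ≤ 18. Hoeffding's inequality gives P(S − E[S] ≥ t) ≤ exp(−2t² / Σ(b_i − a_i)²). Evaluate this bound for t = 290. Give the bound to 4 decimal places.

0.0094

Σ(b_i − a_i)² = 184·(14)² = 36064.
Exponent = 2·290²/36064 = 4.6639.
Bound = exp(−4.6639) = 0.00943.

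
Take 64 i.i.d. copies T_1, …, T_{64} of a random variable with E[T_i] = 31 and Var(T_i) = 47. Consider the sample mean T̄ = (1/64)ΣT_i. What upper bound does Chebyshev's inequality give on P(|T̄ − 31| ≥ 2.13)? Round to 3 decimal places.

0.162

Var(T̄) = Var(T_i)/n = 47/64 = 0.73438.
Chebyshev: P(|T̄ − 31| ≥ 2.13) ≤ Var(T̄)/(2.13)² = 47/(64·2.13²) = 0.1619.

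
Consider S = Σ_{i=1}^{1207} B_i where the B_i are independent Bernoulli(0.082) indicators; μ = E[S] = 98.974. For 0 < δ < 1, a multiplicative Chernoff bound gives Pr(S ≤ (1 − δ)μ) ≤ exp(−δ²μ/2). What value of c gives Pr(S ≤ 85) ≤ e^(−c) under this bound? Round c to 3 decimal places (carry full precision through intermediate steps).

0.986

Write 85 = (1 − δ)μ, so δ = 1 − 85/98.974 = 0.1411886…
Then the exponent is δ²μ/2 = (μ − 85)²/(2μ) = 0.986485.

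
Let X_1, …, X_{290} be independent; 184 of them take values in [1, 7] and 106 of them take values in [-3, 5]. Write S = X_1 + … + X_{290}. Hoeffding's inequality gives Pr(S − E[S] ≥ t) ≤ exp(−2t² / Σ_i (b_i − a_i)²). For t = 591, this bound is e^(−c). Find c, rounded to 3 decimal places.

52.100

Σ(b_i − a_i)² = 184·6² + 106·8² = 13408.
c = 2t² / 13408 = 2·591² / 13408 = 52.1004.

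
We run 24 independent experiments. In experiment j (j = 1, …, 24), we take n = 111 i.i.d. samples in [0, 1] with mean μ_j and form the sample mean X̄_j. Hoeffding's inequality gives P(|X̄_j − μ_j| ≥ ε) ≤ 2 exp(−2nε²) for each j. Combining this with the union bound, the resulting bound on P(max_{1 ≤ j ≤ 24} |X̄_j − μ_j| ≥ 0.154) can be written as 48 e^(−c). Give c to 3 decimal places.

Union bound over the 24 events: P(max_{1 ≤ j ≤ 24} |X̄_j − μ_j| ≥ 0.154) ≤ 24·2·exp(−2nε²) = 48 exp(−2·111·0.154²).
So c = 2·111·0.154² = 5.2650.

5.265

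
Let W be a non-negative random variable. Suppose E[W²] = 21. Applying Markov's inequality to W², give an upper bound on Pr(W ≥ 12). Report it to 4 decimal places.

0.1458

Since W ≥ 0, the event {W ≥ 12} is the same as {W² ≥ 144}.
Markov's inequality applied to W² gives Pr(W² ≥ 144) ≤ E[W²]/144 = 21/144 = 0.1458.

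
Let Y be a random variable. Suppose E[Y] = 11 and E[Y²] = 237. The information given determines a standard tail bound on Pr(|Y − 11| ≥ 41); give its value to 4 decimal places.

The first two moments determine the variance, so Chebyshev's inequality is the sharpest standard bound available.
Var(Y) = E[Y²] − (E[Y])² = 237 − 121 = 116.
Chebyshev's inequality: Pr(|Y − μ| ≥ t) ≤ Var(Y)/t² = 116/1681 = 0.0690.

0.0690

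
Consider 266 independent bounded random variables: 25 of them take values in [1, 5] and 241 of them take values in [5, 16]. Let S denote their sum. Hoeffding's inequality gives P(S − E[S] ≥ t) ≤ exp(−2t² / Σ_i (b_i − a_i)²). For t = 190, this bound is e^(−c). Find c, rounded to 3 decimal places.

Σ(b_i − a_i)² = 25·4² + 241·11² = 29561.
c = 2t² / 29561 = 2·190² / 29561 = 2.4424.

2.442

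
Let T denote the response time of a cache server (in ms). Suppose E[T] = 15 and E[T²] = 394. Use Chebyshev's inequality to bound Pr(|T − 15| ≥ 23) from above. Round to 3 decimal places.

0.319

Var(T) = E[T²] − (E[T])² = 394 − 225 = 169.
Chebyshev's inequality: Pr(|T − μ| ≥ t) ≤ Var(T)/t² = 169/529 = 0.3195.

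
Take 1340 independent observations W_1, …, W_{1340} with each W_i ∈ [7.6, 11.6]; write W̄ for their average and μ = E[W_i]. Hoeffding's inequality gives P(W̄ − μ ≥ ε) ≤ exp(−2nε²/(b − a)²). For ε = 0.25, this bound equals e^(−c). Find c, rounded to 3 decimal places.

c = 2nε²/(b − a)² = 2·1340·0.25² / 4² = 10.4688.

10.469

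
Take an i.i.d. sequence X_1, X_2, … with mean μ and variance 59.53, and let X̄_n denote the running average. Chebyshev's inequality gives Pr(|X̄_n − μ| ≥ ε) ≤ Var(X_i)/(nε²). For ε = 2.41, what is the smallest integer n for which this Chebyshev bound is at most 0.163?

Require 59.53/(n·2.41²) ≤ 0.163, i.e. n ≥ 59.53/(0.163·2.41²) = 62.880.
The smallest integer n is 63.

63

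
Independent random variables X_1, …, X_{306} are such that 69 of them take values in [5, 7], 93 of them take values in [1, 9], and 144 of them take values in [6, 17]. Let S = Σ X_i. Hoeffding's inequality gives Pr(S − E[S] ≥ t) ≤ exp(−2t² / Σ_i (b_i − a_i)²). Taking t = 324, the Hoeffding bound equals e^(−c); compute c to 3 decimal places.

8.877

Σ(b_i − a_i)² = 69·2² + 93·8² + 144·11² = 23652.
c = 2t² / 23652 = 2·324² / 23652 = 8.8767.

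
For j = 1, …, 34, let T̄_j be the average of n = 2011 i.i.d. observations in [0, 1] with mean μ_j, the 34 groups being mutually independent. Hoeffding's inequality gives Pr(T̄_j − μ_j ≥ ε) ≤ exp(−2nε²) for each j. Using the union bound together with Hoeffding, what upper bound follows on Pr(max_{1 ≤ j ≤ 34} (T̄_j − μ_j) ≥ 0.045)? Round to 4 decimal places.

Per-experiment Hoeffding bound: exp(−2·2011·0.045²) = exp(−8.14455) = 0.00029031.
Union bound over 34 events: 34·0.00029031 = 0.00987.

0.0099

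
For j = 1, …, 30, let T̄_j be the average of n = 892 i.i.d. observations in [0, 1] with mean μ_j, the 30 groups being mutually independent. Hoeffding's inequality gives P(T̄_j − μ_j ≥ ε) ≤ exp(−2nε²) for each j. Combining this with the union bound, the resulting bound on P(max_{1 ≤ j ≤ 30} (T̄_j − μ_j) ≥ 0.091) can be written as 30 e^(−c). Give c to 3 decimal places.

14.773

Union bound over the 30 events: P(max_{1 ≤ j ≤ 30} (T̄_j − μ_j) ≥ 0.091) ≤ 30·exp(−2nε²) = 30 exp(−2·892·0.091²).
So c = 2·892·0.091² = 14.7733.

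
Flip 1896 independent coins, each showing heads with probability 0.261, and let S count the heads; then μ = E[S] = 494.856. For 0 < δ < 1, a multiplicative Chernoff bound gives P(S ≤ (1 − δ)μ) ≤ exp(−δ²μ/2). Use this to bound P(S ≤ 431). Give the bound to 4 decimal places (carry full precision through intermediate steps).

0.0162

Write 431 = (1 − δ)μ, so δ = 1 − 431/494.856 = 0.1290396…
Then the exponent is δ²μ/2 = (μ − 431)²/(2μ) = 4.119975.
Bound = exp(−4.119975) = 0.01624.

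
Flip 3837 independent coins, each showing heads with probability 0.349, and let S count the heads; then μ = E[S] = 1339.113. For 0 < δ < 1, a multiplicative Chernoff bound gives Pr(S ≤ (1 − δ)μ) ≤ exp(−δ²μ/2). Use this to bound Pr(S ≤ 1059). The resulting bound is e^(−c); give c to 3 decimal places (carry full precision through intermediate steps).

Write 1059 = (1 − δ)μ, so δ = 1 − 1059/1339.113 = 0.209178…
Then the exponent is δ²μ/2 = (μ − 1059)²/(2μ) = 29.296741.

29.297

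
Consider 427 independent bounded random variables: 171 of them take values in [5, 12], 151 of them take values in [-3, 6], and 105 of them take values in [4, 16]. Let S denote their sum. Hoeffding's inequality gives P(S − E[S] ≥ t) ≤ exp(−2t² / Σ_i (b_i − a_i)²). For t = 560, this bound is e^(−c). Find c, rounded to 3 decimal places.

Σ(b_i − a_i)² = 171·7² + 151·9² + 105·12² = 35730.
c = 2t² / 35730 = 2·560² / 35730 = 17.5539.

17.554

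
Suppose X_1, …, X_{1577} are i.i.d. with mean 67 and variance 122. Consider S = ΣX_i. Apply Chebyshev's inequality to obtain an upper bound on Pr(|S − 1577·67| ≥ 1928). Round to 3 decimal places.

0.052

Var(S) = n·Var(X_i) = 1577·122 = 192394.
Chebyshev: Pr(|S − 1577·67| ≥ 1928) ≤ Var(S)/1928² = 192394/3717184 = 0.0518.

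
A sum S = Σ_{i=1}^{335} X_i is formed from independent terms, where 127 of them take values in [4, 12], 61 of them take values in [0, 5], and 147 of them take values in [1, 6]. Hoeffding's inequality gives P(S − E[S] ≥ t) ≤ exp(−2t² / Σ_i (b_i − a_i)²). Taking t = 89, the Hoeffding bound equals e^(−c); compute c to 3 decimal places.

1.189

Σ(b_i − a_i)² = 127·8² + 61·5² + 147·5² = 13328.
c = 2t² / 13328 = 2·89² / 13328 = 1.1886.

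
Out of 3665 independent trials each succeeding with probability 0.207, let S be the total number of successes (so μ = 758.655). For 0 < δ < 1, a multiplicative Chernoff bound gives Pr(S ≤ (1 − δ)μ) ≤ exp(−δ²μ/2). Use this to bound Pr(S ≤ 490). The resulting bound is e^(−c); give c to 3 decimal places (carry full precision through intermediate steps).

47.568

Write 490 = (1 − δ)μ, so δ = 1 − 490/758.655 = 0.3541201…
Then the exponent is δ²μ/2 = (μ − 490)²/(2μ) = 47.568070.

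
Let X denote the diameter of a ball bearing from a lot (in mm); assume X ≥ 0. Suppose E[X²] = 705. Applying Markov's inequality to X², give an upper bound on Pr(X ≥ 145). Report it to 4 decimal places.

0.0335

Since X ≥ 0, the event {X ≥ 145} is the same as {X² ≥ 21025}.
Markov's inequality applied to X² gives Pr(X² ≥ 21025) ≤ E[X²]/21025 = 705/21025 = 0.0335.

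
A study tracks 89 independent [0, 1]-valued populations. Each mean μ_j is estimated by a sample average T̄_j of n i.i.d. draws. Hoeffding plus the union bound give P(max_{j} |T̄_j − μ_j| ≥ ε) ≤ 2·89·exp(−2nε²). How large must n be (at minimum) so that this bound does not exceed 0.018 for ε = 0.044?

Need 2·89·exp(−2nε²) ≤ 0.018, i.e. exp(−2nε²) ≤ 0.018/178.
So 2nε² ≥ ln(178/0.018) = 9.199167.
Hence n ≥ 9.199167/(2·0.044²) = 2375.818.
The smallest integer n is 2376.

2376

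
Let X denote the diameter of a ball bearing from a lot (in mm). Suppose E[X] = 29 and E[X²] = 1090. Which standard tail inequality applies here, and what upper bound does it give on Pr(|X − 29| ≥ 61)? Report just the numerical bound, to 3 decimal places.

The first two moments determine the variance, so Chebyshev's inequality is the sharpest standard bound available.
Var(X) = E[X²] − (E[X])² = 1090 − 841 = 249.
Chebyshev's inequality: Pr(|X − μ| ≥ t) ≤ Var(X)/t² = 249/3721 = 0.0669.

0.067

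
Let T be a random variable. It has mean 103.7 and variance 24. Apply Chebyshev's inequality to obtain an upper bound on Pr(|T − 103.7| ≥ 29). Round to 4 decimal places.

0.0285

Chebyshev: Pr(|T − μ| ≥ t) ≤ Var(T)/t².
Bound = 24 / 841 = 0.0285.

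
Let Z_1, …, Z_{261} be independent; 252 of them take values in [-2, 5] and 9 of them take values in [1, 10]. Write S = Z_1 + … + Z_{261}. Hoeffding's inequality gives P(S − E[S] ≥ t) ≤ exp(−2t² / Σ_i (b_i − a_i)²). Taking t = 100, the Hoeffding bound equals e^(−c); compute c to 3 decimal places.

Σ(b_i − a_i)² = 252·7² + 9·9² = 13077.
c = 2t² / 13077 = 2·100² / 13077 = 1.5294.

1.529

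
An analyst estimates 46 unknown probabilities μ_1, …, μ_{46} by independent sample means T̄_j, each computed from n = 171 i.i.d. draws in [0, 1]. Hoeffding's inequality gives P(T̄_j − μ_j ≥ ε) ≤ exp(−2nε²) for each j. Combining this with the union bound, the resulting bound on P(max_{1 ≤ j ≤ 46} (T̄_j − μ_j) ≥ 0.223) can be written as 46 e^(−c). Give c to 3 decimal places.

Union bound over the 46 events: P(max_{1 ≤ j ≤ 46} (T̄_j − μ_j) ≥ 0.223) ≤ 46·exp(−2nε²) = 46 exp(−2·171·0.223²).
So c = 2·171·0.223² = 17.0073.

17.007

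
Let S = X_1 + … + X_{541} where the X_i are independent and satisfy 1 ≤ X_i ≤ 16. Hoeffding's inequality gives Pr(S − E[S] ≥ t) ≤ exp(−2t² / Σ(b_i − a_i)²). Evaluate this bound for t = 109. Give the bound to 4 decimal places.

0.8227

Σ(b_i − a_i)² = 541·(15)² = 121725.
Exponent = 2·109²/121725 = 0.1952.
Bound = exp(−0.1952) = 0.82266.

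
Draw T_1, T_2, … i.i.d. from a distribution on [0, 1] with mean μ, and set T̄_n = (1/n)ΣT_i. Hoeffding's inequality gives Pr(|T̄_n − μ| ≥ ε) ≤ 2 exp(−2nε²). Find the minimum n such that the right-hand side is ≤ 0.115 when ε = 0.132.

82

Require 2·exp(−2nε²) ≤ 0.115, i.e. 2nε² ≥ ln(2/0.115) = 2.855970.
So n ≥ 2.855970 / (2·0.132²) = 81.955.
The smallest integer n is 82.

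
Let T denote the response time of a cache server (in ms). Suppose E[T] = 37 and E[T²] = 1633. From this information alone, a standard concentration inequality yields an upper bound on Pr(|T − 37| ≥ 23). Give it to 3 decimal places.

0.499

The first two moments determine the variance, so Chebyshev's inequality is the sharpest standard bound available.
Var(T) = E[T²] − (E[T])² = 1633 − 1369 = 264.
Chebyshev's inequality: Pr(|T − μ| ≥ t) ≤ Var(T)/t² = 264/529 = 0.4991.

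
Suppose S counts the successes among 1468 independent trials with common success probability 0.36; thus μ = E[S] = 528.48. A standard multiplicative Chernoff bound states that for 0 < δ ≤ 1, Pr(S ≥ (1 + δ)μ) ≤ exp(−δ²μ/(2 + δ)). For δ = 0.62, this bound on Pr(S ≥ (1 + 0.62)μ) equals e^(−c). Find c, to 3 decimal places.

c = δ²μ/(2 + δ) = 0.62²·528.48/(2 + 0.62) = 77.5373.

77.537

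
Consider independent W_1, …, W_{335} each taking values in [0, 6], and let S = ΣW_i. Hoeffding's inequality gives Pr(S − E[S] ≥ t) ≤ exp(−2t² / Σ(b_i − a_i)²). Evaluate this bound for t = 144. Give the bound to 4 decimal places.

Σ(b_i − a_i)² = 335·(6)² = 12060.
Exponent = 2·144²/12060 = 3.4388.
Bound = exp(−3.4388) = 0.03210.

0.0321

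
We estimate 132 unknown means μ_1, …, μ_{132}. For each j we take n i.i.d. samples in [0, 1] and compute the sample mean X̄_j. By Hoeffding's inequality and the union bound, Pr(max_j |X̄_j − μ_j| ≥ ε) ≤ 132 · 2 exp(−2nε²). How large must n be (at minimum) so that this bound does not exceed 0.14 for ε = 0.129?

227

Need 2·132·exp(−2nε²) ≤ 0.14, i.e. exp(−2nε²) ≤ 0.14/264.
So 2nε² ≥ ln(264/0.14) = 7.542062.
Hence n ≥ 7.542062/(2·0.129²) = 226.611.
The smallest integer n is 227.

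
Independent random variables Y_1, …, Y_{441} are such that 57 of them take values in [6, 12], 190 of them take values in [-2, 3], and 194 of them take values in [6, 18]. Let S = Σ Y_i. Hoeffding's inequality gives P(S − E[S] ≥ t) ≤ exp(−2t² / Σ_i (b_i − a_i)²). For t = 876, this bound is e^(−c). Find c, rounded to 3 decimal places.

44.181

Σ(b_i − a_i)² = 57·6² + 190·5² + 194·12² = 34738.
c = 2t² / 34738 = 2·876² / 34738 = 44.1808.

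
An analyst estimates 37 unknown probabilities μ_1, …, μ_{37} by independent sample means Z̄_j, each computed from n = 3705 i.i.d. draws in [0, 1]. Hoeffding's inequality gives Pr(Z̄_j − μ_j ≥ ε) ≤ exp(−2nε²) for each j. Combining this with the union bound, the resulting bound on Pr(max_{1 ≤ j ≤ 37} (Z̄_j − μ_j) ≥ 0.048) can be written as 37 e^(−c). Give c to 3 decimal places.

17.073

Union bound over the 37 events: Pr(max_{1 ≤ j ≤ 37} (Z̄_j − μ_j) ≥ 0.048) ≤ 37·exp(−2nε²) = 37 exp(−2·3705·0.048²).
So c = 2·3705·0.048² = 17.0726.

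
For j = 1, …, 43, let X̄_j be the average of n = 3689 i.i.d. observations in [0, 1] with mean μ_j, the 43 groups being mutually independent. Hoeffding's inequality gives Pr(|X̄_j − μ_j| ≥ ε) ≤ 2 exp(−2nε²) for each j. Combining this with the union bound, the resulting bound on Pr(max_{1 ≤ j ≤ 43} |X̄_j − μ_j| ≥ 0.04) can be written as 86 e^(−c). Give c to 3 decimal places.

11.805

Union bound over the 43 events: Pr(max_{1 ≤ j ≤ 43} |X̄_j − μ_j| ≥ 0.04) ≤ 43·2·exp(−2nε²) = 86 exp(−2·3689·0.04²).
So c = 2·3689·0.04² = 11.8048.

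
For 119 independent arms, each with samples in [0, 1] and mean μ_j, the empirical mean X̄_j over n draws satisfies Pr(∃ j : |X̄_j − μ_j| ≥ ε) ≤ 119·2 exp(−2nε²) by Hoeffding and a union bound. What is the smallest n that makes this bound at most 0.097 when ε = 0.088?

Need 2·119·exp(−2nε²) ≤ 0.097, i.e. exp(−2nε²) ≤ 0.097/238.
So 2nε² ≥ ln(238/0.097) = 7.805315.
Hence n ≥ 7.805315/(2·0.088²) = 503.959.
The smallest integer n is 504.

504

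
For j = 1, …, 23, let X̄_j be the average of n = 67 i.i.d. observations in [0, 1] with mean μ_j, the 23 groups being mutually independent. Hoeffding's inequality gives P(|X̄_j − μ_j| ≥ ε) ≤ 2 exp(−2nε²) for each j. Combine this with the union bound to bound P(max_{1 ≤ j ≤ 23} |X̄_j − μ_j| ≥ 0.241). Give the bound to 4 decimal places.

0.0192

Per-experiment Hoeffding bound: 2·exp(−2·67·0.241²) = 2·exp(−7.78285) = 0.00083364.
Union bound over 23 events: 23·0.00083364 = 0.01917.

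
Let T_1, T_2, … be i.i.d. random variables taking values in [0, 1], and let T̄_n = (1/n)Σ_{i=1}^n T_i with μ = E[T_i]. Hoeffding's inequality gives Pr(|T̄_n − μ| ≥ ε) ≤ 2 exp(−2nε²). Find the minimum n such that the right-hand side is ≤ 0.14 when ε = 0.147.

62

Require 2·exp(−2nε²) ≤ 0.14, i.e. 2nε² ≥ ln(2/0.14) = 2.659260.
So n ≥ 2.659260 / (2·0.147²) = 61.531.
The smallest integer n is 62.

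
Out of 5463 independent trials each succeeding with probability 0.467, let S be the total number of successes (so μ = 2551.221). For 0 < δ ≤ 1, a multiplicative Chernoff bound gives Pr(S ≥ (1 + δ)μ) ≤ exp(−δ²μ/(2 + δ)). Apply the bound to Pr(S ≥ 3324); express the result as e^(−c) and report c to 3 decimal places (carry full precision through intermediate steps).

101.645

Write 3324 = (1 + δ)μ, so δ = 3324/2551.221 − 1 = 0.3029055…
Then the exponent is δ²μ/(2 + δ) = (3324 − μ)² / (μ·(2 + δ)) = 101.645093.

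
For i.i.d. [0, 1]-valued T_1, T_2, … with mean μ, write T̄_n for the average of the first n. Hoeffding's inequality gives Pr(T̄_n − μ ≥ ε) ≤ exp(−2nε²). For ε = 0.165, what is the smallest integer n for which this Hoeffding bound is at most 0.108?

41

Require exp(−2nε²) ≤ 0.108, i.e. 2nε² ≥ ln(1/0.108) = 2.225624.
So n ≥ 2.225624 / (2·0.165²) = 40.875.
The smallest integer n is 41.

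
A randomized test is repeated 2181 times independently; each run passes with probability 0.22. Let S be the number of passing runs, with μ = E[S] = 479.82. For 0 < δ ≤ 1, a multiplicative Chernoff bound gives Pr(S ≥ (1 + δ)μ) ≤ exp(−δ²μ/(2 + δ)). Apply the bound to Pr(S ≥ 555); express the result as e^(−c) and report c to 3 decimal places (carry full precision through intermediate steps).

Write 555 = (1 + δ)μ, so δ = 555/479.82 − 1 = 0.1566838…
Then the exponent is δ²μ/(2 + δ) = (555 − μ)² / (μ·(2 + δ)) = 5.461851.

5.462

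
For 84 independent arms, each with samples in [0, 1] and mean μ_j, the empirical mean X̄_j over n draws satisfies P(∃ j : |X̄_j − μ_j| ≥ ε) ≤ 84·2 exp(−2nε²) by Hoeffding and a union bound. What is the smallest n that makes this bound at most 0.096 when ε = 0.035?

3048

Need 2·84·exp(−2nε²) ≤ 0.096, i.e. exp(−2nε²) ≤ 0.096/168.
So 2nε² ≥ ln(168/0.096) = 7.467371.
Hence n ≥ 7.467371/(2·0.035²) = 3047.907.
The smallest integer n is 3048.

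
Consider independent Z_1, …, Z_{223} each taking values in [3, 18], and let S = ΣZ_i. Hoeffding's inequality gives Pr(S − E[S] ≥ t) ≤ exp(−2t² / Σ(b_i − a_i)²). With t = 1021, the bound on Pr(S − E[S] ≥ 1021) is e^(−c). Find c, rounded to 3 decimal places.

Σ(b_i − a_i)² = 223·(15)² = 50175.
c = 2t²/50175 = 2·1021²/50175 = 41.5522.

41.552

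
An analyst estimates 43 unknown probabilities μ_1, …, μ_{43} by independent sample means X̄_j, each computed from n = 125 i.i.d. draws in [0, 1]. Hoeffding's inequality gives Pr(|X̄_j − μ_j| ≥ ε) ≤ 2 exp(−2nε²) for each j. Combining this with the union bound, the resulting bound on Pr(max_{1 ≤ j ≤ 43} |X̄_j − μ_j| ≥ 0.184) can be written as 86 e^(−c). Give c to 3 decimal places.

Union bound over the 43 events: Pr(max_{1 ≤ j ≤ 43} |X̄_j − μ_j| ≥ 0.184) ≤ 43·2·exp(−2nε²) = 86 exp(−2·125·0.184²).
So c = 2·125·0.184² = 8.4640.

8.464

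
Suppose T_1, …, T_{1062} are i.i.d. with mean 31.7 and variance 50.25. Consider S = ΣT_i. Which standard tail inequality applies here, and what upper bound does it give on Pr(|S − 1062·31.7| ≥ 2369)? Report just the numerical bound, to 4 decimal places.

With mean and variance of each term known, Chebyshev's inequality bounds the deviation of the sum (or sample mean).
Var(S) = n·Var(T_i) = 1062·50.25 = 53365.5.
Chebyshev: Pr(|S − 1062·31.7| ≥ 2369) ≤ Var(S)/2369² = 53365.5/5612161 = 0.0095.

0.0095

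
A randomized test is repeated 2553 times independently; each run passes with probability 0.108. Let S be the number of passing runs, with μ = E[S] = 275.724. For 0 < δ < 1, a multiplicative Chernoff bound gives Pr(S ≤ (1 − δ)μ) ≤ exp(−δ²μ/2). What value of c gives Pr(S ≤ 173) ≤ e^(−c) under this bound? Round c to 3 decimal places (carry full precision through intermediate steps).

19.135

Write 173 = (1 − δ)μ, so δ = 1 − 173/275.724 = 0.372561…
Then the exponent is δ²μ/2 = (μ − 173)²/(2μ) = 19.135476.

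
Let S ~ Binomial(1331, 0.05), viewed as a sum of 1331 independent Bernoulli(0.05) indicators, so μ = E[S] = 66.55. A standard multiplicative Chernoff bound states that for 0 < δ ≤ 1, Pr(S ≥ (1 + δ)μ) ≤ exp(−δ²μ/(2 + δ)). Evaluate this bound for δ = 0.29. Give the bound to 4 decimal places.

Exponent = δ²μ/(2 + δ) = 0.29²·66.55/2.29 = 2.4440.
Bound = exp(−2.4440) = 0.08681.

0.0868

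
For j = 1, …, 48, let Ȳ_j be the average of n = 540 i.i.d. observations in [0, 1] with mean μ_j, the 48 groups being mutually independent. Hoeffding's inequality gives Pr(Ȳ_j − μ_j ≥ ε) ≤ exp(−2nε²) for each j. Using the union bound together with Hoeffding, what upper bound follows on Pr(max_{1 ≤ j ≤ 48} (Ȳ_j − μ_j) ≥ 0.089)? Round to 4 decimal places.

Per-experiment Hoeffding bound: exp(−2·540·0.089²) = exp(−8.55468) = 0.00019264.
Union bound over 48 events: 48·0.00019264 = 0.00925.

0.0092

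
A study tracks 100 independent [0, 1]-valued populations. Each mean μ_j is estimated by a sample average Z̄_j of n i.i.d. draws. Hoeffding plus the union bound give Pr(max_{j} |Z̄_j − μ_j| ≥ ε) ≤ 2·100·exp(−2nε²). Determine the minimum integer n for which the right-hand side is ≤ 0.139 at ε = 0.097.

387

Need 2·100·exp(−2nε²) ≤ 0.139, i.e. exp(−2nε²) ≤ 0.139/200.
So 2nε² ≥ ln(200/0.139) = 7.271599.
Hence n ≥ 7.271599/(2·0.097²) = 386.417.
The smallest integer n is 387.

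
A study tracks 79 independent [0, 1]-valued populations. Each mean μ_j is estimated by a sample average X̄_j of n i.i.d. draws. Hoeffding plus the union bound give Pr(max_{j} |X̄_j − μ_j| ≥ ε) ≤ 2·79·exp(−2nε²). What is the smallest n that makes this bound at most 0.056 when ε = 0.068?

860

Need 2·79·exp(−2nε²) ≤ 0.056, i.e. exp(−2nε²) ≤ 0.056/158.
So 2nε² ≥ ln(158/0.056) = 7.944999.
Hence n ≥ 7.944999/(2·0.068²) = 859.105.
The smallest integer n is 860.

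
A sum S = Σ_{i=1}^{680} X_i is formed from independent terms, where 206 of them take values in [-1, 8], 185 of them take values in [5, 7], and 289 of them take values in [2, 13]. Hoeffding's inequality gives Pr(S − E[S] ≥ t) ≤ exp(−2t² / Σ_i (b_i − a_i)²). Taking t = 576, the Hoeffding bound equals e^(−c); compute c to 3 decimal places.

12.664

Σ(b_i − a_i)² = 206·9² + 185·2² + 289·11² = 52395.
c = 2t² / 52395 = 2·576² / 52395 = 12.6644.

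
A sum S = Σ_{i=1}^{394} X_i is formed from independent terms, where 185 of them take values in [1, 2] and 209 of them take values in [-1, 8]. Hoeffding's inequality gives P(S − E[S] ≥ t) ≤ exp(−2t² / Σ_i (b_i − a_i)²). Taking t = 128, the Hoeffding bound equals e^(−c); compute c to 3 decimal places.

1.915

Σ(b_i − a_i)² = 185·1² + 209·9² = 17114.
c = 2t² / 17114 = 2·128² / 17114 = 1.9147.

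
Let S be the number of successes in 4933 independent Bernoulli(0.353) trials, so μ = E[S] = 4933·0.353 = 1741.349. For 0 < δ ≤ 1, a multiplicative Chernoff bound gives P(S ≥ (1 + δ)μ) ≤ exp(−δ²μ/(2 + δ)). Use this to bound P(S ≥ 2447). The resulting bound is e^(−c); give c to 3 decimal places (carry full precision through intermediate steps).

Write 2447 = (1 + δ)μ, so δ = 2447/1741.349 − 1 = 0.4052324…
Then the exponent is δ²μ/(2 + δ) = (2447 − μ)² / (μ·(2 + δ)) = 118.887737.

118.888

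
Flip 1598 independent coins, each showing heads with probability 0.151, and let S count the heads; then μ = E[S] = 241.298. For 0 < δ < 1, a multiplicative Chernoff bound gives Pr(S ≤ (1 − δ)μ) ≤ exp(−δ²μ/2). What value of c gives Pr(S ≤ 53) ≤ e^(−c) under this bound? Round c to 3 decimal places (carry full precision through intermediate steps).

Write 53 = (1 − δ)μ, so δ = 1 − 53/241.298 = 0.7803546…
Then the exponent is δ²μ/2 = (μ − 53)²/(2μ) = 73.469604.

73.470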